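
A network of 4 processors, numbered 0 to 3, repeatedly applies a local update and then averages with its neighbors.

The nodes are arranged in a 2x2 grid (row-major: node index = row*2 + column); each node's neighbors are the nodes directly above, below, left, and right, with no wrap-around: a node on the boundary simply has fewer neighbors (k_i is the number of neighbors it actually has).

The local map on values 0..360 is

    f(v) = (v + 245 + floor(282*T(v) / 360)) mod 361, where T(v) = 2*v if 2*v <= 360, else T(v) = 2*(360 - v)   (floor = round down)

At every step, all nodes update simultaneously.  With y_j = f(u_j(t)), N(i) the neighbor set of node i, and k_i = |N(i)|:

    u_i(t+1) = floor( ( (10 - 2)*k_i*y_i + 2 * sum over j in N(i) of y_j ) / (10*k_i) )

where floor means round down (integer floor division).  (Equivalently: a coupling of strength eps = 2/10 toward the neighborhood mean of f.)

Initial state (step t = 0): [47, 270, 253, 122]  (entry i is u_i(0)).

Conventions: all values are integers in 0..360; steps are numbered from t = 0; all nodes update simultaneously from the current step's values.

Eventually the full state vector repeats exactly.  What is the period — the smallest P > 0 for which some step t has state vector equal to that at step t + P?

Simulating step by step:
t=0: [47, 270, 253, 122]
t=1: [63, 256, 263, 217]
t=2: [96, 278, 275, 320]
t=3: [162, 271, 273, 271]
t=4: [297, 294, 293, 293]
t=5: [279, 280, 280, 281]
t=6: [289, 288, 288, 288]
t=7: [284, 284, 284, 284]
t=8: [287, 287, 287, 287]
t=9: [285, 285, 285, 285]
t=10: [286, 286, 286, 286]
t=11: [285, 285, 285, 285]

Answer: 2
Key observation: The state at step 9, [285, 285, 285, 285], reappears at step 11 — and no state repeats earlier — so the cycle the system enters has period 2.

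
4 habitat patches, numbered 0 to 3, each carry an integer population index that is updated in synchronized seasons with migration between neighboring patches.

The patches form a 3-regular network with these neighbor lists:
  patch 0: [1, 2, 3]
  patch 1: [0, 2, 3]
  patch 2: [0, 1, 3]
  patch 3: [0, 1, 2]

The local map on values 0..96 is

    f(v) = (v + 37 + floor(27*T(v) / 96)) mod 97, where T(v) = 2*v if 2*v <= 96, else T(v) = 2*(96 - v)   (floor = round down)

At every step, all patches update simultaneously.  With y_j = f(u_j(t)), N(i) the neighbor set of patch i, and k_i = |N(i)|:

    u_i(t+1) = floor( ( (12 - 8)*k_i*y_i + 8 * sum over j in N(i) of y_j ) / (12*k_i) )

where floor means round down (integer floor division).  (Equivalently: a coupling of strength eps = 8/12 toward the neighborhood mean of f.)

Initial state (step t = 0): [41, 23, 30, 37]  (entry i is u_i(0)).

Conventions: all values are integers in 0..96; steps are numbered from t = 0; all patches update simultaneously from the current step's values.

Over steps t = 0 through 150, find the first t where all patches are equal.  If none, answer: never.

Simulating step by step:
t=0: [41, 23, 30, 37]  (not all equal)
t=1: [56, 64, 65, 66]  (not all equal)
t=2: [20, 21, 21, 21]  (not all equal)
t=3: [68, 68, 68, 68]  (all equal)

Answer: 3
Key observation: Synchronization is absorbing here: once all patches are equal they stay equal, and step 3 is the first all-equal step.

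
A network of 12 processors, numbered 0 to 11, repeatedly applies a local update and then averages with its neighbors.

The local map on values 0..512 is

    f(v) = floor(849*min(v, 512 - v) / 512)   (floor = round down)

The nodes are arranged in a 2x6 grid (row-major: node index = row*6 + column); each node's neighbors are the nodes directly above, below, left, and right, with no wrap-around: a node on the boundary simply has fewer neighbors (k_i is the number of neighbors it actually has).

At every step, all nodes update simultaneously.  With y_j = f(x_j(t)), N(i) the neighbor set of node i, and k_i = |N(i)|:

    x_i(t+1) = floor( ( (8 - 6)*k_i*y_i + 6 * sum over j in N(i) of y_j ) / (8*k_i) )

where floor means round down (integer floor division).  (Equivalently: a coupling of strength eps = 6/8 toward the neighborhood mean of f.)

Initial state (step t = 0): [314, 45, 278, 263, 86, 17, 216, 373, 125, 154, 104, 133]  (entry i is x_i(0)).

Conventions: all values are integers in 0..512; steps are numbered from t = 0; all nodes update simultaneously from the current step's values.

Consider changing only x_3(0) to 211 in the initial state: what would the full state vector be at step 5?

Answer: [294, 293, 275, 281, 336, 385, 292, 288, 273, 277, 335, 383]
Key observation: This trace re-runs the system from the modified initial state.

Derivation:
t=0: [314, 45, 278, 211, 86, 17, 216, 373, 125, 154, 104, 133]
t=1: [244, 255, 254, 283, 172, 142, 298, 217, 270, 245, 197, 130]
t=2: [392, 401, 405, 372, 306, 246, 374, 384, 396, 378, 308, 264]
t=3: [204, 192, 196, 243, 329, 383, 210, 204, 200, 246, 328, 382]
t=4: [334, 329, 344, 359, 305, 247, 340, 333, 350, 361, 307, 248]
t=5: [294, 293, 275, 281, 336, 385, 292, 288, 273, 277, 335, 383]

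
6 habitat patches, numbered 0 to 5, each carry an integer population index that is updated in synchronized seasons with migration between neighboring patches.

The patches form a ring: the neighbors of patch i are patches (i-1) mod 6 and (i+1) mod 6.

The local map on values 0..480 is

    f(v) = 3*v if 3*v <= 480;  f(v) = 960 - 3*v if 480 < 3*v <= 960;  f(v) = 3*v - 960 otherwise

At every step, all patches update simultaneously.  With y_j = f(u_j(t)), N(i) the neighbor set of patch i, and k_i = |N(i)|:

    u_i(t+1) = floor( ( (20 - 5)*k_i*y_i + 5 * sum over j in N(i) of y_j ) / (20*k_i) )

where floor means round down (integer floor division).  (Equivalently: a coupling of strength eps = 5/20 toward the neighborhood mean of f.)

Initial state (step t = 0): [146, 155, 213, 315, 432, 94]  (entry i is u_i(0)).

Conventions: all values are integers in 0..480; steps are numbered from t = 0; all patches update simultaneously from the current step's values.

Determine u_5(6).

Answer: u_5(6) = 417

Derivation:
t=0: [146, 155, 213, 315, 432, 94]
t=1: [421, 443, 300, 93, 289, 308]
t=2: [277, 322, 126, 228, 109, 76]
t=3: [126, 67, 318, 295, 308, 228]
t=4: [343, 198, 39, 61, 70, 258]
t=5: [120, 297, 156, 178, 203, 174]
t=6: [333, 155, 412, 421, 371, 417]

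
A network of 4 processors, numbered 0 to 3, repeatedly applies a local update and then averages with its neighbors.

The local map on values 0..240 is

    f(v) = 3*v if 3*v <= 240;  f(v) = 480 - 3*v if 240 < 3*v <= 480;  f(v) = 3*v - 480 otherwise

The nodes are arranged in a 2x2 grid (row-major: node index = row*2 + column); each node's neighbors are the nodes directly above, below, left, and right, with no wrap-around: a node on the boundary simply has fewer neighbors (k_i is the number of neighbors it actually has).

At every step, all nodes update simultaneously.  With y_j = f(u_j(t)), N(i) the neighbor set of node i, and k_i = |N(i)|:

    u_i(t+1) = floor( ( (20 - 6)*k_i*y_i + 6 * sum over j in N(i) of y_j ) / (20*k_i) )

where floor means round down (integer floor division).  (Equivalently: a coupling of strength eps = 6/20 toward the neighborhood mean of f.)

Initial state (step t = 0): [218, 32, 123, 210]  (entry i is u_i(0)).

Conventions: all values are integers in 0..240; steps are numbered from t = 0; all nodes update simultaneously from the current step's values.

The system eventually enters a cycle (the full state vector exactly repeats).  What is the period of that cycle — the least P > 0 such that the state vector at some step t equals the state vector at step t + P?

Answer: 8
Key observation: The state at step 63, [147, 147, 147, 147], reappears at step 71 — and no state repeats earlier — so the cycle the system enters has period 8.

Derivation:
t=0: [218, 32, 123, 210]
t=1: [152, 115, 126, 136]
t=2: [52, 108, 85, 85]
t=3: [166, 166, 214, 214]
t=4: [39, 39, 140, 140]
t=5: [108, 108, 68, 68]
t=6: [163, 163, 196, 196]
t=7: [23, 23, 93, 93]
t=8: [88, 88, 181, 181]
t=9: [193, 193, 85, 85]
t=10: [117, 117, 206, 206]
t=11: [130, 130, 136, 136]
t=12: [87, 87, 74, 74]
t=13: [219, 219, 221, 221]
t=14: [177, 177, 182, 182]
t=15: [53, 53, 63, 63]
t=16: [163, 163, 184, 184]
t=17: [18, 18, 62, 62]
t=18: [73, 73, 166, 166]
t=19: [188, 188, 48, 48]
t=20: [93, 93, 135, 135]
t=21: [182, 182, 93, 93]
t=22: [86, 86, 180, 180]
t=23: [197, 197, 84, 84]
t=24: [128, 128, 210, 210]
t=25: [104, 104, 141, 141]
t=26: [151, 151, 73, 73]
t=27: [55, 55, 190, 190]
t=28: [153, 153, 101, 101]
t=29: [44, 44, 153, 153]
t=30: [115, 115, 37, 37]
t=31: [131, 131, 114, 114]
t=32: [94, 94, 130, 130]
t=33: [181, 181, 106, 106]
t=34: [77, 77, 147, 147]
t=35: [202, 202, 67, 67]
t=36: [137, 137, 189, 189]
t=37: [71, 71, 84, 84]
t=38: [215, 215, 225, 225]
t=39: [169, 169, 190, 190]
t=40: [36, 36, 80, 80]
t=41: [127, 127, 220, 220]
t=42: [111, 111, 167, 167]
t=43: [128, 128, 39, 39]
t=44: [99, 99, 113, 113]
t=45: [176, 176, 147, 147]
t=46: [46, 46, 40, 40]
t=47: [135, 135, 122, 122]
t=48: [80, 80, 108, 108]
t=49: [227, 227, 168, 168]
t=50: [174, 174, 50, 50]
t=51: [58, 58, 133, 133]
t=52: [160, 160, 94, 94]
t=53: [29, 29, 168, 168]
t=54: [77, 77, 33, 33]
t=55: [211, 211, 118, 118]
t=56: [148, 148, 130, 130]
t=57: [44, 44, 81, 81]
t=58: [147, 147, 221, 221]
t=59: [60, 60, 161, 161]
t=60: [153, 153, 29, 29]
t=61: [30, 30, 77, 77]
t=62: [111, 111, 209, 209]
t=63: [147, 147, 147, 147]
t=64: [39, 39, 39, 39]
t=65: [117, 117, 117, 117]
t=66: [129, 129, 129, 129]
t=67: [93, 93, 93, 93]
t=68: [201, 201, 201, 201]
t=69: [123, 123, 123, 123]
t=70: [111, 111, 111, 111]
t=71: [147, 147, 147, 147]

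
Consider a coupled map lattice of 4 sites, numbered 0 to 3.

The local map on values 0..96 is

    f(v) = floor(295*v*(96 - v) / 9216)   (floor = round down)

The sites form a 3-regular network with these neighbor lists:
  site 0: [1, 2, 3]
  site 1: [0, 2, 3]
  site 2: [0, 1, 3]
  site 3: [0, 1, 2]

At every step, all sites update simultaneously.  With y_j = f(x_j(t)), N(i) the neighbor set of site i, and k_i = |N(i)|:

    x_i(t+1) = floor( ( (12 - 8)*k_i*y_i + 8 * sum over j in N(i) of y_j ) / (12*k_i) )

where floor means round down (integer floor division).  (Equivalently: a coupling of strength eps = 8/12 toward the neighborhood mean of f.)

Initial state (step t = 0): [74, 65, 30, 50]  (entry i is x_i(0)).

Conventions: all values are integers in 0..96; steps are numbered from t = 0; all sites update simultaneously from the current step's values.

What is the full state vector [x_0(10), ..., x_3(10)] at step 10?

Simulating step by step:
t=0: [74, 65, 30, 50]
t=1: [61, 63, 63, 64]
t=2: [66, 66, 66, 66]
t=3: [63, 63, 63, 63]
t=4: [66, 66, 66, 66]
t=5: [63, 63, 63, 63]
t=6: [66, 66, 66, 66]
t=7: [63, 63, 63, 63]
t=8: [66, 66, 66, 66]
t=9: [63, 63, 63, 63]
t=10: [66, 66, 66, 66]

Answer: [66, 66, 66, 66]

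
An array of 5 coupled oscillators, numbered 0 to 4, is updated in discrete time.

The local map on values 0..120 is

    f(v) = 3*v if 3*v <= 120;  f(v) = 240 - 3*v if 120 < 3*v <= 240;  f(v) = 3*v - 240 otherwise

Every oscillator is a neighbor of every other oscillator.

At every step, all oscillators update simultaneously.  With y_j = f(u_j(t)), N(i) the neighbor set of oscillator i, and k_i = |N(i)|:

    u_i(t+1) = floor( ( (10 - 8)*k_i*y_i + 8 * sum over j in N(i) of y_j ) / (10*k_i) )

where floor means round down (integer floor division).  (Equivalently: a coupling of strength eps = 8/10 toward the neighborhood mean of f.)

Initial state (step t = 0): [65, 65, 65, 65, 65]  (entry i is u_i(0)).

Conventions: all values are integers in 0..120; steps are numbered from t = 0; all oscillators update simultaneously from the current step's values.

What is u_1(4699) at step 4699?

Simulating step by step:
t=0: [65, 65, 65, 65, 65]
t=1: [45, 45, 45, 45, 45]
t=2: [105, 105, 105, 105, 105]
t=3: [75, 75, 75, 75, 75]
t=4: [15, 15, 15, 15, 15]
t=5: [45, 45, 45, 45, 45]

Answer: u_1(4699) = 75
Key observation: The state at step 1, [45, 45, 45, 45, 45], reappears at step 5: the system is in a cycle of period 4 from step 1 on.  Therefore the state at step 4699 equals the state at step 1 + ((4699 - 1) mod 4) = 3, which is [75, 75, 75, 75, 75].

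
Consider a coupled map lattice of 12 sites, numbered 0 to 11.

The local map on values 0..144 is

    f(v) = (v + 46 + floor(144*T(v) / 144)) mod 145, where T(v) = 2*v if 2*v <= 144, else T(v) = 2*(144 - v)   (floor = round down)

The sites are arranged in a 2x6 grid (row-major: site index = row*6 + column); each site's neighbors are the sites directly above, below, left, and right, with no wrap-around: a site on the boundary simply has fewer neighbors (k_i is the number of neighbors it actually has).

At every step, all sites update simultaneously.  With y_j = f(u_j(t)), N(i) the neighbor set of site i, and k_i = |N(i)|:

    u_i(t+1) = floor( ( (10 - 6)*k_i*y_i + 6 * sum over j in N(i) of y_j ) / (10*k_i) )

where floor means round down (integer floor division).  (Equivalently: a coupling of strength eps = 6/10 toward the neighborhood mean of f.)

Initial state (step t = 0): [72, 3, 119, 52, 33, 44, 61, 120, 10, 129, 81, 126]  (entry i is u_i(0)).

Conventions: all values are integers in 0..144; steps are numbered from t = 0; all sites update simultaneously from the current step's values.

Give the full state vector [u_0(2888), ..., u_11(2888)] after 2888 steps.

Simulating step by step:
t=0: [72, 3, 119, 52, 33, 44, 61, 120, 10, 129, 81, 126]
t=1: [88, 73, 65, 48, 39, 32, 89, 70, 70, 72, 67, 67]
t=2: [105, 108, 92, 64, 65, 92, 103, 109, 109, 98, 88, 114]
t=3: [83, 84, 89, 94, 96, 90, 83, 81, 85, 91, 92, 89]
t=4: [105, 104, 100, 96, 95, 97, 106, 106, 102, 98, 97, 98]
t=5: [84, 85, 88, 92, 93, 92, 83, 84, 87, 90, 92, 91]
t=6: [105, 103, 101, 98, 96, 97, 105, 104, 101, 98, 97, 97]
t=7: [84, 85, 88, 90, 92, 92, 84, 85, 88, 90, 92, 92]
t=8: [104, 103, 101, 99, 97, 97, 104, 103, 101, 99, 97, 97]
t=9: [85, 86, 88, 90, 91, 92, 85, 86, 88, 90, 91, 92]
t=10: [103, 102, 101, 99, 98, 97, 103, 102, 101, 99, 98, 97]
t=11: [86, 87, 88, 89, 91, 91, 86, 87, 88, 89, 91, 91]
t=12: [102, 102, 101, 99, 98, 98, 102, 102, 101, 99, 98, 98]
t=13: [87, 87, 88, 89, 90, 91, 87, 87, 88, 89, 90, 91]
t=14: [102, 101, 101, 100, 99, 98, 102, 101, 101, 100, 99, 98]
t=15: [87, 87, 88, 89, 90, 90, 87, 87, 88, 89, 90, 90]
t=16: [102, 101, 101, 100, 99, 99, 102, 101, 101, 100, 99, 99]
t=17: [87, 87, 88, 89, 89, 90, 87, 87, 88, 89, 89, 90]
t=18: [102, 101, 101, 100, 99, 99, 102, 101, 101, 100, 99, 99]

Answer: [102, 101, 101, 100, 99, 99, 102, 101, 101, 100, 99, 99]
Key observation: The state at step 16, [102, 101, 101, 100, 99, 99, 102, 101, 101, 100, 99, 99], reappears at step 18: the system is in a cycle of period 2 from step 16 on.  Therefore the state at step 2888 equals the state at step 16 + ((2888 - 16) mod 2) = 16, which is [102, 101, 101, 100, 99, 99, 102, 101, 101, 100, 99, 99].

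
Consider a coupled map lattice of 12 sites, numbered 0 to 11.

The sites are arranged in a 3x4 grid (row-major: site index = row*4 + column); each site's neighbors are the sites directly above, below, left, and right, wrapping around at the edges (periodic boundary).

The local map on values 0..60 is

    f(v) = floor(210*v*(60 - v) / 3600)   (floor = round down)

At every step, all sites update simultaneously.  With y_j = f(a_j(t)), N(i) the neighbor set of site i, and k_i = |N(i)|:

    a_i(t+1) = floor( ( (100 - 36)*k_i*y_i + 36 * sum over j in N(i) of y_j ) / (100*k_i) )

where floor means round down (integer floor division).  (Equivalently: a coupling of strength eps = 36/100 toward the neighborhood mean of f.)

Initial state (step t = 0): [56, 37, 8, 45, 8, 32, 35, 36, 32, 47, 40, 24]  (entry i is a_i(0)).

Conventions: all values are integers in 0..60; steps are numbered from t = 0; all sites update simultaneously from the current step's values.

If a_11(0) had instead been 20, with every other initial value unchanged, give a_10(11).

Answer: a_10(11) = 33
Key observation: This trace re-runs the system from the modified initial state.

Derivation:
t=0: [56, 37, 8, 45, 8, 32, 35, 36, 32, 47, 40, 20]
t=1: [23, 42, 32, 36, 30, 47, 48, 46, 43, 40, 43, 46]
t=2: [48, 44, 48, 47, 47, 38, 36, 39, 43, 44, 42, 39]
t=3: [34, 40, 36, 36, 37, 45, 47, 45, 40, 41, 43, 45]
t=4: [49, 46, 47, 48, 47, 40, 37, 40, 46, 44, 42, 40]
t=5: [32, 37, 37, 35, 36, 44, 46, 44, 37, 41, 43, 43]
t=6: [51, 48, 47, 49, 48, 42, 39, 42, 48, 45, 42, 43]
t=7: [28, 34, 36, 33, 34, 41, 45, 41, 33, 38, 42, 40]
t=8: [51, 50, 48, 50, 50, 45, 41, 45, 50, 47, 44, 46]
t=9: [27, 30, 34, 30, 30, 37, 42, 37, 29, 34, 39, 36]
t=10: [51, 51, 50, 51, 51, 49, 45, 49, 51, 50, 47, 50]
t=11: [26, 26, 29, 26, 26, 30, 36, 30, 26, 29, 33, 29]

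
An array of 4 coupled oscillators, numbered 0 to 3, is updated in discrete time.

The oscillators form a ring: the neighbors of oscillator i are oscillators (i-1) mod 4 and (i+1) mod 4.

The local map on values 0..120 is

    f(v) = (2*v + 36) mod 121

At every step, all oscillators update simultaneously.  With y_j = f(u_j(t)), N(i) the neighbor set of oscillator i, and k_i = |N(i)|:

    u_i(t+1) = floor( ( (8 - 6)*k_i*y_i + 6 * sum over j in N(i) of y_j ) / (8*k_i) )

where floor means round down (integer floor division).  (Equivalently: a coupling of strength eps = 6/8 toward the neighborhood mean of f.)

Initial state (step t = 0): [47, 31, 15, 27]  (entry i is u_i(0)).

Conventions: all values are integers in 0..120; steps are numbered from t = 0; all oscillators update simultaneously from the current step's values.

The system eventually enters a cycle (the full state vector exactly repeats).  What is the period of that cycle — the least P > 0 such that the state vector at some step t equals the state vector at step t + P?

Answer: 8
Key observation: The state at step 12, [84, 54, 84, 54], reappears at step 20 — and no state repeats earlier — so the cycle the system enters has period 8.

Derivation:
t=0: [47, 31, 15, 27]
t=1: [72, 52, 87, 50]
t=2: [27, 60, 35, 59]
t=3: [48, 82, 52, 81]
t=4: [61, 31, 63, 30]
t=5: [82, 53, 83, 53]
t=6: [35, 65, 36, 65]
t=7: [60, 91, 60, 91]
t=8: [81, 50, 81, 50]
t=9: [30, 61, 30, 61]
t=10: [51, 81, 51, 81]
t=11: [62, 32, 62, 32]
t=12: [84, 54, 84, 54]
t=13: [38, 68, 38, 68]
t=14: [66, 96, 66, 96]
t=15: [92, 62, 92, 62]
t=16: [54, 84, 54, 84]
t=17: [68, 38, 68, 38]
t=18: [96, 66, 96, 66]
t=19: [62, 92, 62, 92]
t=20: [84, 54, 84, 54]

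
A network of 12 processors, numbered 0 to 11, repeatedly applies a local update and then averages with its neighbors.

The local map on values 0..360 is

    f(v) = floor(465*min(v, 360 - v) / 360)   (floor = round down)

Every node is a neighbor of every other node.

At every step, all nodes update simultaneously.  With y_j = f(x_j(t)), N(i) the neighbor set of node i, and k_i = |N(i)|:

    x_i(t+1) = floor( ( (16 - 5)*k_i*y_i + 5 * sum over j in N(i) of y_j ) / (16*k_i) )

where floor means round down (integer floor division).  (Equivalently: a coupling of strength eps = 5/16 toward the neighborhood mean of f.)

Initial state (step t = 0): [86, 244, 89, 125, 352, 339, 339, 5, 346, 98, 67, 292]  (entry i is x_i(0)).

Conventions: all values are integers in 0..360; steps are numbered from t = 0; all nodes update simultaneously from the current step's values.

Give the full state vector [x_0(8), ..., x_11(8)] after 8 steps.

Answer: [196, 198, 196, 200, 217, 213, 213, 219, 216, 193, 202, 202]

Derivation:
t=0: [86, 244, 89, 125, 352, 339, 339, 5, 346, 98, 67, 292]
t=1: [99, 124, 101, 132, 32, 43, 43, 30, 38, 109, 82, 83]
t=2: [117, 138, 119, 145, 60, 69, 69, 58, 65, 125, 102, 103]
t=3: [142, 160, 143, 166, 93, 101, 101, 91, 97, 148, 129, 130]
t=4: [175, 190, 176, 195, 134, 140, 140, 132, 137, 180, 164, 164]
t=5: [217, 213, 218, 209, 182, 187, 187, 180, 184, 221, 207, 207]
t=6: [191, 194, 190, 198, 220, 216, 216, 222, 219, 187, 199, 199]
t=7: [212, 209, 212, 206, 187, 191, 191, 185, 188, 215, 204, 204]
t=8: [196, 198, 196, 200, 217, 213, 213, 219, 216, 193, 202, 202]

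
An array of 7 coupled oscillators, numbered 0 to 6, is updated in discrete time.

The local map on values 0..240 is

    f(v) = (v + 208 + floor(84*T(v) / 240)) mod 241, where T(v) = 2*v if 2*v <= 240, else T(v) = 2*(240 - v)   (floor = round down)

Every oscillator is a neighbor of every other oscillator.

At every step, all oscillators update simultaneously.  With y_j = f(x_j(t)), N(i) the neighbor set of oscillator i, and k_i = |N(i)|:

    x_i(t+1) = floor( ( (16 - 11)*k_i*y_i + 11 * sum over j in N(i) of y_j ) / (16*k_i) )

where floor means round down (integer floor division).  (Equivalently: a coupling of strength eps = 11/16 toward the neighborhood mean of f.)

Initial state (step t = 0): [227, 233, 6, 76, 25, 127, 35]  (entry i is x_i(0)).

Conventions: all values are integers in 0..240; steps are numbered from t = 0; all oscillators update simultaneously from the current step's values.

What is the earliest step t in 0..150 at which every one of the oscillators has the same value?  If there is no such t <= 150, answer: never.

Simulating step by step:
t=0: [227, 233, 6, 76, 25, 127, 35]  (not all equal)
t=1: [146, 146, 149, 125, 108, 140, 111]  (not all equal)
t=2: [171, 171, 171, 170, 165, 171, 166]  (not all equal)
t=3: [185, 185, 185, 185, 185, 185, 185]  (all equal)

Answer: 3
Key observation: Synchronization is absorbing here: once all oscillators are equal they stay equal, and step 3 is the first all-equal step.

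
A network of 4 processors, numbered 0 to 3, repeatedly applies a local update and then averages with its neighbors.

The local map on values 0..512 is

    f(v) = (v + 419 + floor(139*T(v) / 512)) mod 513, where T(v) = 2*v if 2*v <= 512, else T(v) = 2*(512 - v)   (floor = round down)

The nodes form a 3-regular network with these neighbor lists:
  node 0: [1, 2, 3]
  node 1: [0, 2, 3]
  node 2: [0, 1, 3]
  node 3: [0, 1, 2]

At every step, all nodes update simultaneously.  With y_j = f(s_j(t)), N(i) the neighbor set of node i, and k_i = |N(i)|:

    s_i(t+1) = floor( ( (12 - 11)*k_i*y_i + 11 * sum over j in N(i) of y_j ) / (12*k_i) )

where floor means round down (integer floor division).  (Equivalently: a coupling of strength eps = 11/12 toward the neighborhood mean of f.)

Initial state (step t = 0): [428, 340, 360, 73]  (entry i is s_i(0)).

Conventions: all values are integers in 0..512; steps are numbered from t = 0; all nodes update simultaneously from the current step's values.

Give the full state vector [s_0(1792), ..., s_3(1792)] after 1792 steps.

Answer: [338, 338, 338, 338]
Key observation: The state at step 8, [338, 338, 338, 338], reappears at step 9: the system is in a cycle of period 1 from step 8 on.  Therefore the state at step 1792 equals the state at step 8 + ((1792 - 8) mod 1) = 8, which is [338, 338, 338, 338].

Derivation:
t=0: [428, 340, 360, 73]
t=1: [247, 255, 253, 327]
t=2: [307, 304, 305, 297]
t=3: [321, 322, 321, 322]
t=4: [330, 330, 330, 330]
t=5: [334, 334, 334, 334]
t=6: [336, 336, 336, 336]
t=7: [337, 337, 337, 337]
t=8: [338, 338, 338, 338]
t=9: [338, 338, 338, 338]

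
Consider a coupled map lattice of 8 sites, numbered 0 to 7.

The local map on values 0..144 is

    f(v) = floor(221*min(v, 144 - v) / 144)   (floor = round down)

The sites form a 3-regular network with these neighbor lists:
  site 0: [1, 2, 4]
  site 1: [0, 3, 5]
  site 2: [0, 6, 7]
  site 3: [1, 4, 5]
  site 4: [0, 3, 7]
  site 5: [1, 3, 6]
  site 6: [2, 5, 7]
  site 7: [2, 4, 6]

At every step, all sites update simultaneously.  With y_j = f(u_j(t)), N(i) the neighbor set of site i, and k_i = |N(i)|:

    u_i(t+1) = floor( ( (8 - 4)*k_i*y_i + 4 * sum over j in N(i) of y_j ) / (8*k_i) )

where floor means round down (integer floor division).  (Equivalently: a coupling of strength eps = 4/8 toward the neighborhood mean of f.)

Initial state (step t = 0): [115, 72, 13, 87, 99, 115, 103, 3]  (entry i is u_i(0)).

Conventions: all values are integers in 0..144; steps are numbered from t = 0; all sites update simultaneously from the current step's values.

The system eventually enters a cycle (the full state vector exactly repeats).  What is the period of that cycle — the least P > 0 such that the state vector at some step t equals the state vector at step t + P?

Answer: 8
Key observation: The state at step 42, [94, 93, 95, 93, 94, 93, 95, 95], reappears at step 50 — and no state repeats earlier — so the cycle the system enters has period 8.

Derivation:
t=0: [115, 72, 13, 87, 99, 115, 103, 3]
t=1: [55, 84, 27, 80, 57, 65, 42, 27]
t=2: [78, 92, 52, 95, 80, 91, 62, 52]
t=3: [93, 82, 85, 80, 91, 82, 87, 84]
t=4: [83, 92, 87, 94, 85, 94, 89, 89]
t=5: [89, 80, 87, 78, 87, 77, 83, 85]
t=6: [87, 96, 88, 98, 89, 99, 93, 89]
t=7: [83, 74, 84, 72, 82, 71, 78, 83]
t=8: [95, 105, 93, 106, 96, 107, 99, 94]
t=9: [72, 61, 75, 60, 71, 59, 69, 74]
t=10: [106, 95, 106, 94, 105, 93, 102, 106]
t=11: [61, 72, 59, 73, 61, 74, 64, 59]
t=12: [95, 106, 91, 105, 95, 106, 96, 91]
t=13: [73, 61, 78, 61, 73, 60, 73, 78]
t=14: [104, 95, 103, 95, 104, 95, 103, 103]
t=15: [63, 72, 61, 72, 63, 72, 64, 61]
t=16: [97, 107, 94, 107, 97, 108, 98, 94]
t=17: [70, 58, 74, 58, 70, 57, 69, 74]
t=18: [104, 91, 106, 91, 104, 90, 102, 106]
t=19: [63, 77, 59, 77, 63, 78, 65, 59]
t=20: [96, 100, 92, 100, 96, 101, 96, 92]
t=21: [73, 67, 77, 67, 73, 67, 73, 77]
t=22: [106, 103, 104, 103, 106, 103, 105, 104]
t=23: [59, 61, 60, 61, 59, 61, 60, 60]
t=24: [90, 92, 91, 92, 90, 92, 92, 91]
t=25: [81, 79, 80, 79, 81, 79, 79, 80]
t=26: [96, 98, 97, 98, 96, 99, 98, 97]
t=27: [72, 70, 71, 70, 72, 69, 70, 71]
t=28: [109, 107, 108, 107, 109, 106, 107, 108]
t=29: [53, 55, 54, 55, 53, 57, 56, 54]
t=30: [81, 84, 82, 84, 81, 85, 84, 82]
t=31: [95, 92, 94, 92, 95, 91, 92, 94]
t=32: [75, 78, 76, 78, 75, 80, 78, 76]
t=33: [104, 101, 103, 101, 104, 99, 101, 103]
t=34: [61, 65, 62, 65, 61, 67, 64, 62]
t=35: [94, 98, 95, 98, 94, 100, 97, 95]
t=36: [74, 70, 74, 70, 74, 68, 72, 74]
t=37: [107, 106, 107, 106, 107, 106, 108, 107]
t=38: [56, 57, 55, 57, 56, 57, 55, 55]
t=39: [85, 86, 84, 86, 85, 86, 84, 84]
t=40: [90, 89, 91, 89, 90, 89, 91, 91]
t=41: [82, 83, 81, 83, 82, 83, 81, 81]
t=42: [94, 93, 95, 93, 94, 93, 95, 95]
t=43: [76, 77, 75, 77, 76, 77, 75, 75]
t=44: [103, 102, 104, 102, 103, 102, 104, 104]
t=45: [62, 63, 61, 63, 62, 63, 61, 61]
t=46: [94, 95, 93, 95, 94, 95, 93, 93]
t=47: [76, 75, 77, 75, 76, 75, 77, 77]
t=48: [103, 104, 102, 104, 103, 104, 102, 102]
t=49: [62, 61, 63, 61, 62, 61, 63, 63]
t=50: [94, 93, 95, 93, 94, 93, 95, 95]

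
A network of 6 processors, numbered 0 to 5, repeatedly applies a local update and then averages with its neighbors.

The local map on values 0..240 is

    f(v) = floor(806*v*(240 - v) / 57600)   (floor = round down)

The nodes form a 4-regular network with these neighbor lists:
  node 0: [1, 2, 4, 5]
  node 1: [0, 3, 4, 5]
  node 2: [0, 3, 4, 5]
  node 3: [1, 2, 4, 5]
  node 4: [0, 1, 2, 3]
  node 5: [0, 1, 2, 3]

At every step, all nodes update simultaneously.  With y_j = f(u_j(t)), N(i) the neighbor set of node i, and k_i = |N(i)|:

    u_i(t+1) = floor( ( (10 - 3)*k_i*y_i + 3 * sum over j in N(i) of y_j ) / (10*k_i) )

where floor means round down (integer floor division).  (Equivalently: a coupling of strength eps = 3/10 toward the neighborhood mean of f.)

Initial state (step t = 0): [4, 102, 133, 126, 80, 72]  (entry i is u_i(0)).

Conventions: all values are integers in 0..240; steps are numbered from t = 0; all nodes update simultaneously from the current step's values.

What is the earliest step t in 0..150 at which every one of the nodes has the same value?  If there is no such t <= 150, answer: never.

Simulating step by step:
t=0: [4, 102, 133, 126, 80, 72]  (not all equal)
t=1: [64, 179, 181, 195, 170, 163]  (not all equal)
t=2: [158, 152, 150, 133, 159, 166]  (not all equal)
t=3: [181, 185, 186, 193, 182, 176]  (not all equal)
t=4: [148, 142, 141, 132, 144, 151]  (not all equal)
t=5: [190, 193, 194, 197, 193, 189]  (not all equal)
t=6: [130, 126, 125, 120, 125, 131]  (not all equal)
t=7: [200, 200, 200, 200, 200, 199]  (not all equal)
t=8: [111, 111, 111, 111, 111, 113]  (not all equal)
t=9: [200, 200, 200, 200, 200, 200]  (all equal)

Answer: 9
Key observation: Synchronization is absorbing here: once all nodes are equal they stay equal, and step 9 is the first all-equal step.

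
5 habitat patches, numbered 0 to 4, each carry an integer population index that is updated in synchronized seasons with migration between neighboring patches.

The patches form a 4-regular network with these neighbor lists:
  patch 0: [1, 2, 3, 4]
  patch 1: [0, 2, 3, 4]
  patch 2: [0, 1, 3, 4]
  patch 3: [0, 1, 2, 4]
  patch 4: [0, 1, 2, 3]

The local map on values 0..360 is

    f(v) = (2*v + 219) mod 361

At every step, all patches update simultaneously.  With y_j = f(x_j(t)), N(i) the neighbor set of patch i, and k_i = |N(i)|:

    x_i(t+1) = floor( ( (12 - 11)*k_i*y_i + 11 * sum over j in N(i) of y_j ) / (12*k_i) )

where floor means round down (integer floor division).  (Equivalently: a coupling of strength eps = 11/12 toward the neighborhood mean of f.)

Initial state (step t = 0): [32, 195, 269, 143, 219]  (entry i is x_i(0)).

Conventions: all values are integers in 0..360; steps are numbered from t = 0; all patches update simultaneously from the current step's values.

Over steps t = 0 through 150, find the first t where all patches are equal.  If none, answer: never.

Answer: 5
Key observation: Synchronization is absorbing here: once all patches are equal they stay equal, and step 5 is the first all-equal step.

Derivation:
t=0: [32, 195, 269, 143, 219]  (not all equal)
t=1: [189, 194, 225, 209, 187]  (not all equal)
t=2: [263, 261, 252, 257, 263]  (not all equal)
t=3: [14, 14, 17, 16, 14]  (not all equal)
t=4: [249, 249, 248, 248, 249]  (not all equal)
t=5: [355, 355, 355, 355, 355]  (all equal)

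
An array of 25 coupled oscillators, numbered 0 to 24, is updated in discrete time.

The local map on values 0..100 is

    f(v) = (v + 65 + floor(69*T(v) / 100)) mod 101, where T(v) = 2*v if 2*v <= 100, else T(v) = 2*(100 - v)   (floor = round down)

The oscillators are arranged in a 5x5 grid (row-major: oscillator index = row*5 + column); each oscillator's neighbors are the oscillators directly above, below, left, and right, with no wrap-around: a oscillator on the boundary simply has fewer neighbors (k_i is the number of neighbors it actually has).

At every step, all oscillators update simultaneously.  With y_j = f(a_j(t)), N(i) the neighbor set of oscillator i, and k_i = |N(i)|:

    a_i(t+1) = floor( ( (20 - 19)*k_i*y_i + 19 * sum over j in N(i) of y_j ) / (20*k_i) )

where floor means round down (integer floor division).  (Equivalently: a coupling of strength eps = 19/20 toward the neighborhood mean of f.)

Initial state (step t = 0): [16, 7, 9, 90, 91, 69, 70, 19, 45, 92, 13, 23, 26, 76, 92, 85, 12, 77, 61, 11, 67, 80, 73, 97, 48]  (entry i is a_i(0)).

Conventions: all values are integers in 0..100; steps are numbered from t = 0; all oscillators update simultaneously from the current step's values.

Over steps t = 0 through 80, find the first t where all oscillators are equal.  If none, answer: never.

Simulating step by step:
t=0: [16, 7, 9, 90, 91, 69, 70, 19, 45, 92, 13, 23, 26, 76, 92, 85, 12, 77, 61, 11, 67, 80, 73, 97, 48]  (not all equal)
t=1: [74, 55, 54, 74, 67, 58, 47, 61, 54, 68, 56, 69, 42, 60, 76, 87, 59, 67, 75, 75, 70, 80, 69, 76, 78]  (not all equal)
t=2: [79, 76, 77, 79, 74, 76, 78, 75, 76, 76, 74, 74, 76, 72, 75, 77, 72, 72, 75, 72, 69, 76, 73, 73, 72]  (not all equal)
t=3: [72, 71, 72, 72, 72, 72, 72, 72, 72, 73, 72, 73, 73, 73, 73, 73, 73, 73, 73, 73, 72, 74, 73, 73, 74]  (not all equal)
t=4: [74, 74, 74, 74, 74, 74, 74, 74, 74, 74, 74, 74, 74, 74, 74, 74, 73, 74, 74, 73, 73, 73, 73, 73, 73]  (not all equal)
t=5: [73, 73, 73, 73, 73, 73, 73, 73, 73, 73, 73, 73, 73, 73, 73, 73, 73, 73, 73, 73, 73, 74, 73, 73, 74]  (not all equal)
t=6: [74, 74, 74, 74, 74, 74, 74, 74, 74, 74, 74, 74, 74, 74, 74, 74, 73, 74, 74, 73, 73, 73, 73, 73, 73]  (not all equal)

Answer: never
Key observation: The state at step 4 reappears at step 6 — the system is in a cycle of period 2 from step 4 on.  No step 0..6 is synchronized, and the cycle repeats forever, so no step up to 80 (or ever) has all oscillators equal.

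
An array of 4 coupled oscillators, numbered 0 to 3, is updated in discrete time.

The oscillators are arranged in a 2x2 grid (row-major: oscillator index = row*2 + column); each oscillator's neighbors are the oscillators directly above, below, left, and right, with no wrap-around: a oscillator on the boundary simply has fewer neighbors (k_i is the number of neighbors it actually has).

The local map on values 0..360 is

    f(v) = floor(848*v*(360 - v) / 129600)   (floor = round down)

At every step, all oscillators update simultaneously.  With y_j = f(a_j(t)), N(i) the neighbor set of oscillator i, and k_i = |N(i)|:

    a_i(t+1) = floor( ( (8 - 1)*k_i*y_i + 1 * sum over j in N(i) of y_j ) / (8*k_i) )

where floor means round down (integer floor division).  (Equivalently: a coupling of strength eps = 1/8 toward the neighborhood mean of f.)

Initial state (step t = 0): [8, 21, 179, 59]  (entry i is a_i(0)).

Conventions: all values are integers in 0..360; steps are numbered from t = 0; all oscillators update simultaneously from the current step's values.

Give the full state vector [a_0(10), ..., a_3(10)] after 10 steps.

Simulating step by step:
t=0: [8, 21, 179, 59]
t=1: [31, 48, 193, 117]
t=2: [76, 100, 199, 181]
t=3: [147, 170, 204, 208]
t=4: [204, 210, 207, 206]
t=5: [207, 206, 207, 206]
t=6: [207, 207, 207, 207]
t=7: [207, 207, 207, 207]
t=8: [207, 207, 207, 207]
t=9: [207, 207, 207, 207]
t=10: [207, 207, 207, 207]

Answer: [207, 207, 207, 207]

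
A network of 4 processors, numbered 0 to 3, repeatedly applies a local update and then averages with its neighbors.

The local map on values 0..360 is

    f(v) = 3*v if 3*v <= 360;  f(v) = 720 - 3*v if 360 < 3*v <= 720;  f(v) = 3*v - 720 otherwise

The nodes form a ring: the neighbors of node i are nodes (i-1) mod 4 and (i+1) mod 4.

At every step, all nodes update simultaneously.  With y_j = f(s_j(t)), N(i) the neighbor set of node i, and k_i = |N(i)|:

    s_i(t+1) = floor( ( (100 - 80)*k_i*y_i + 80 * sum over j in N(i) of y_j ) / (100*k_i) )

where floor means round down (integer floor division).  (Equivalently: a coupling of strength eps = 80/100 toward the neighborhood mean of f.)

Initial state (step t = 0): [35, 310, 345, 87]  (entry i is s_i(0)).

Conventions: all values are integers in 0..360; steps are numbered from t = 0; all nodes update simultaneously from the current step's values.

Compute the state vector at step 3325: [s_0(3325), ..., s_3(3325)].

Simulating step by step:
t=0: [35, 310, 345, 87]
t=1: [209, 210, 251, 220]
t=2: [78, 68, 66, 62]
t=3: [202, 213, 195, 210]
t=4: [91, 115, 95, 117]
t=5: [333, 292, 335, 293]
t=6: [181, 256, 183, 257]
t=7: [75, 148, 73, 149]
t=8: [264, 232, 263, 232]
t=9: [33, 61, 33, 61]
t=10: [166, 115, 166, 115]
t=11: [320, 246, 320, 246]
t=12: [62, 195, 62, 195]
t=13: [145, 175, 145, 175]
t=14: [213, 267, 213, 267]
t=15: [81, 81, 81, 81]
t=16: [243, 243, 243, 243]
t=17: [9, 9, 9, 9]
t=18: [27, 27, 27, 27]
t=19: [81, 81, 81, 81]

Answer: [9, 9, 9, 9]
Key observation: The state at step 15, [81, 81, 81, 81], reappears at step 19: the system is in a cycle of period 4 from step 15 on.  Therefore the state at step 3325 equals the state at step 15 + ((3325 - 15) mod 4) = 17, which is [9, 9, 9, 9].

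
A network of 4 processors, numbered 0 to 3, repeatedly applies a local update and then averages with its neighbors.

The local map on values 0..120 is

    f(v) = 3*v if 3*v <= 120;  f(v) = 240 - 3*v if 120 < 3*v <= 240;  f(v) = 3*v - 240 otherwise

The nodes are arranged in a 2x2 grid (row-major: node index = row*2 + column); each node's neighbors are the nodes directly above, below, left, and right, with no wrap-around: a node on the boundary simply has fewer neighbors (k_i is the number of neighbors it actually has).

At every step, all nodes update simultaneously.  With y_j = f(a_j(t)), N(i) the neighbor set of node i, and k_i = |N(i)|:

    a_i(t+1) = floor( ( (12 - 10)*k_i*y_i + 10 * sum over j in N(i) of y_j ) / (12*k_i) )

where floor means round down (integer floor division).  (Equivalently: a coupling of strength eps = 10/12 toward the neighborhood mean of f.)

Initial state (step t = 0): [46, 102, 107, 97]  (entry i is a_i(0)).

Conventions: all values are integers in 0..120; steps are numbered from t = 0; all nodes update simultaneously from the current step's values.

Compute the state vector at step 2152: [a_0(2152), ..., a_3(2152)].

Answer: [28, 92, 92, 28]
Key observation: The state at step 11, [44, 76, 76, 44], reappears at step 13: the system is in a cycle of period 2 from step 11 on.  Therefore the state at step 2152 equals the state at step 11 + ((2152 - 11) mod 2) = 12, which is [28, 92, 92, 28].

Derivation:
t=0: [46, 102, 107, 97]
t=1: [78, 74, 77, 69]
t=2: [12, 19, 17, 16]
t=3: [51, 44, 43, 53]
t=4: [105, 88, 88, 104]
t=5: [32, 65, 65, 32]
t=6: [53, 87, 87, 53]
t=7: [31, 71, 71, 31]
t=8: [38, 82, 82, 38]
t=9: [24, 96, 96, 24]
t=10: [52, 68, 68, 52]
t=11: [44, 76, 76, 44]
t=12: [28, 92, 92, 28]
t=13: [44, 76, 76, 44]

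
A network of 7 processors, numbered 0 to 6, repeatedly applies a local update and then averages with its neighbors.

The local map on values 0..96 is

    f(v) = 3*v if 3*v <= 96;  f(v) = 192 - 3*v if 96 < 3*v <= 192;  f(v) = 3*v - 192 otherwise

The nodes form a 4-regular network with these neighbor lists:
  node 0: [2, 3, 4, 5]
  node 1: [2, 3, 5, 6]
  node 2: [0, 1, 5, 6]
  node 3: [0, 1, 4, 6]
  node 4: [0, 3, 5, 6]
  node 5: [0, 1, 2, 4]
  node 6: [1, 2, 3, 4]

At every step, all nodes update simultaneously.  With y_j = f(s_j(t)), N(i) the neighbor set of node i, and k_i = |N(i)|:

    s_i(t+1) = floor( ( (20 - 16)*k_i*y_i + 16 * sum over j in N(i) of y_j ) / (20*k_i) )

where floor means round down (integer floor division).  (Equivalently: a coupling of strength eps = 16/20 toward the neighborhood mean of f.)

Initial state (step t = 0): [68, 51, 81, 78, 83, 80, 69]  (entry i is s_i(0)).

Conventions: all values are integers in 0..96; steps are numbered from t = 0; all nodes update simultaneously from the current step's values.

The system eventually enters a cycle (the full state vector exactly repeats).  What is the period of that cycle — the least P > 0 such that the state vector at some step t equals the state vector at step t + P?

Simulating step by step:
t=0: [68, 51, 81, 78, 83, 80, 69]
t=1: [42, 39, 33, 33, 34, 41, 40]
t=2: [82, 80, 75, 79, 78, 78, 84]
t=3: [43, 45, 47, 49, 48, 43, 45]
t=4: [54, 54, 58, 54, 55, 56, 51]
t=5: [25, 28, 28, 31, 30, 25, 28]
t=6: [83, 84, 80, 85, 83, 81, 87]
t=7: [55, 58, 57, 61, 59, 54, 59]
t=8: [20, 18, 22, 16, 19, 22, 15]
t=9: [59, 55, 58, 52, 55, 60, 54]
t=10: [21, 24, 20, 27, 24, 19, 27]
t=11: [66, 70, 66, 73, 70, 64, 73]
t=12: [11, 15, 11, 19, 15, 9, 19]
t=13: [39, 43, 39, 47, 43, 36, 47]
t=14: [69, 64, 69, 60, 64, 72, 60]
t=15: [13, 12, 13, 7, 12, 10, 7]
t=16: [33, 29, 33, 30, 29, 36, 30]
t=17: [89, 88, 89, 89, 88, 88, 89]
t=18: [73, 73, 73, 73, 73, 73, 73]
t=19: [27, 27, 27, 27, 27, 27, 27]
t=20: [81, 81, 81, 81, 81, 81, 81]
t=21: [51, 51, 51, 51, 51, 51, 51]
t=22: [39, 39, 39, 39, 39, 39, 39]
t=23: [75, 75, 75, 75, 75, 75, 75]
t=24: [33, 33, 33, 33, 33, 33, 33]
t=25: [93, 93, 93, 93, 93, 93, 93]
t=26: [87, 87, 87, 87, 87, 87, 87]
t=27: [69, 69, 69, 69, 69, 69, 69]
t=28: [15, 15, 15, 15, 15, 15, 15]
t=29: [45, 45, 45, 45, 45, 45, 45]
t=30: [57, 57, 57, 57, 57, 57, 57]
t=31: [21, 21, 21, 21, 21, 21, 21]
t=32: [63, 63, 63, 63, 63, 63, 63]
t=33: [3, 3, 3, 3, 3, 3, 3]
t=34: [9, 9, 9, 9, 9, 9, 9]
t=35: [27, 27, 27, 27, 27, 27, 27]

Answer: 16
Key observation: The state at step 19, [27, 27, 27, 27, 27, 27, 27], reappears at step 35 — and no state repeats earlier — so the cycle the system enters has period 16.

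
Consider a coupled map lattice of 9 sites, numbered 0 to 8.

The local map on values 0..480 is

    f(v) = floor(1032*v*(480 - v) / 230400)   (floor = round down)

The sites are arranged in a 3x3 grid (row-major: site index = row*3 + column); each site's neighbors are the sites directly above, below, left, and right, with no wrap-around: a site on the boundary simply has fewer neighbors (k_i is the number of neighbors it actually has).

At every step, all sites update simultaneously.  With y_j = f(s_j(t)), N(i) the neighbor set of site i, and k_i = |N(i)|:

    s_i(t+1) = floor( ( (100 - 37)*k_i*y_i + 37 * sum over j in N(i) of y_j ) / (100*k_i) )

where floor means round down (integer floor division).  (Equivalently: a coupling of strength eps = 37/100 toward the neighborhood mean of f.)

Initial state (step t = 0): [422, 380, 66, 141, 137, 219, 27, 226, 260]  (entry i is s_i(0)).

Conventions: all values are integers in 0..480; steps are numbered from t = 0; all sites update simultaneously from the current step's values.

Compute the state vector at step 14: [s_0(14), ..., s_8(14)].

Answer: [256, 256, 256, 256, 256, 256, 256, 256, 256]

Derivation:
t=0: [422, 380, 66, 141, 137, 219, 27, 226, 260]
t=1: [139, 161, 155, 180, 215, 233, 121, 226, 256]
t=2: [220, 230, 231, 233, 251, 252, 214, 248, 256]
t=3: [256, 256, 257, 256, 257, 256, 255, 256, 256]
t=4: [256, 256, 256, 256, 256, 256, 256, 256, 256]
t=5: [256, 256, 256, 256, 256, 256, 256, 256, 256]
t=6: [256, 256, 256, 256, 256, 256, 256, 256, 256]
t=7: [256, 256, 256, 256, 256, 256, 256, 256, 256]
t=8: [256, 256, 256, 256, 256, 256, 256, 256, 256]
t=9: [256, 256, 256, 256, 256, 256, 256, 256, 256]
t=10: [256, 256, 256, 256, 256, 256, 256, 256, 256]
t=11: [256, 256, 256, 256, 256, 256, 256, 256, 256]
t=12: [256, 256, 256, 256, 256, 256, 256, 256, 256]
t=13: [256, 256, 256, 256, 256, 256, 256, 256, 256]
t=14: [256, 256, 256, 256, 256, 256, 256, 256, 256]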